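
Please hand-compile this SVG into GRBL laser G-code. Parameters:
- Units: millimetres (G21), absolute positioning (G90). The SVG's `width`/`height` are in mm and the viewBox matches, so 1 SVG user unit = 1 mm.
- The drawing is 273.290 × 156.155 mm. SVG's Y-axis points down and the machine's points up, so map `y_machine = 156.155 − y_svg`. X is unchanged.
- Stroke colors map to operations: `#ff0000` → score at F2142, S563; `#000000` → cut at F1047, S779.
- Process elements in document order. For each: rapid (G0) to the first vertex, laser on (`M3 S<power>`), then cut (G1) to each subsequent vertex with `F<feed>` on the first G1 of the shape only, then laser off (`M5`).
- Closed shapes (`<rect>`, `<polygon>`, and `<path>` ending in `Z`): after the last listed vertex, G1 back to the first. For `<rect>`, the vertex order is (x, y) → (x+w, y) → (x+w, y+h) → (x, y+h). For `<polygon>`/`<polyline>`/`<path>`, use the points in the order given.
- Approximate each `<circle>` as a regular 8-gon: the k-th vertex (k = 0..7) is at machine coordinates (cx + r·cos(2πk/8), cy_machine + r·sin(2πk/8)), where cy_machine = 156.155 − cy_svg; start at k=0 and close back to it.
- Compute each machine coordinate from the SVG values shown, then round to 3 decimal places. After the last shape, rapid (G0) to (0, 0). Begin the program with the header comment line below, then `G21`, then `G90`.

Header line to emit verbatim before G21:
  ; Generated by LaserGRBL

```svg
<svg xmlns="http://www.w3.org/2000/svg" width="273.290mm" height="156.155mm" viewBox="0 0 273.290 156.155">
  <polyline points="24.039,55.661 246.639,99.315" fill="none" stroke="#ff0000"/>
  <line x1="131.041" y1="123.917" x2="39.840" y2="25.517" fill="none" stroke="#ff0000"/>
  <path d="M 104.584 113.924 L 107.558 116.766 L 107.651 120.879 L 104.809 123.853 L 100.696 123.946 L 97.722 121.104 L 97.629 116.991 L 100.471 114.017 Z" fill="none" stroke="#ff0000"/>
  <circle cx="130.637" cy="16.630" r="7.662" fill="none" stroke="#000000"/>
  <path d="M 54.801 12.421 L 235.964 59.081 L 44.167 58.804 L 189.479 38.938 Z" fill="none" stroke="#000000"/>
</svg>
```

viewBox `0 0 273.290 156.155` with mm width/height → 1 unit = 1 mm. Flip: y_m = 156.155 − y_svg.

**Shape 1** — `<polyline>` line segment, stroke `#ff0000` → score (S563, F2142). Machine vertices: (24.039,100.494) → (246.639,56.840). Open path.

**Shape 2** — `<line>` line segment, stroke `#ff0000` → score (S563, F2142). Machine vertices: (131.041,32.238) → (39.840,130.638). Open path.

**Shape 3** — `<path>` regular polygon, stroke `#ff0000` → score (S563, F2142). Machine vertices: (104.584,42.231) → (107.558,39.389) → (107.651,35.276) → (104.809,32.302) → (100.696,32.209) → (97.722,35.051) → (97.629,39.164) → (100.471,42.138) → (104.584,42.231). Closed: final G1 returns to the first vertex.

**Shape 4** — `<circle>` circle, stroke `#000000` → cut (S779, F1047). Machine vertices: (138.299,139.525) → (136.055,144.943) → (130.637,147.187) → (125.219,144.943) → (122.975,139.525) → (125.219,134.107) → (130.637,131.863) → (136.055,134.107) → (138.299,139.525). Closed: final G1 returns to the first vertex.

**Shape 5** — `<path>` closed polygon, stroke `#000000` → cut (S779, F1047). Machine vertices: (54.801,143.734) → (235.964,97.074) → (44.167,97.351) → (189.479,117.217) → (54.801,143.734). Closed: final G1 returns to the first vertex.

; Generated by LaserGRBL
G21
G90
G0 X24.039 Y100.494
M3 S563
G1 X246.639 Y56.840 F2142
M5
G0 X131.041 Y32.238
M3 S563
G1 X39.840 Y130.638 F2142
M5
G0 X104.584 Y42.231
M3 S563
G1 X107.558 Y39.389 F2142
G1 X107.651 Y35.276
G1 X104.809 Y32.302
G1 X100.696 Y32.209
G1 X97.722 Y35.051
G1 X97.629 Y39.164
G1 X100.471 Y42.138
G1 X104.584 Y42.231
M5
G0 X138.299 Y139.525
M3 S779
G1 X136.055 Y144.943 F1047
G1 X130.637 Y147.187
G1 X125.219 Y144.943
G1 X122.975 Y139.525
G1 X125.219 Y134.107
G1 X130.637 Y131.863
G1 X136.055 Y134.107
G1 X138.299 Y139.525
M5
G0 X54.801 Y143.734
M3 S779
G1 X235.964 Y97.074 F1047
G1 X44.167 Y97.351
G1 X189.479 Y117.217
G1 X54.801 Y143.734
M5
G0 X0.000 Y0.000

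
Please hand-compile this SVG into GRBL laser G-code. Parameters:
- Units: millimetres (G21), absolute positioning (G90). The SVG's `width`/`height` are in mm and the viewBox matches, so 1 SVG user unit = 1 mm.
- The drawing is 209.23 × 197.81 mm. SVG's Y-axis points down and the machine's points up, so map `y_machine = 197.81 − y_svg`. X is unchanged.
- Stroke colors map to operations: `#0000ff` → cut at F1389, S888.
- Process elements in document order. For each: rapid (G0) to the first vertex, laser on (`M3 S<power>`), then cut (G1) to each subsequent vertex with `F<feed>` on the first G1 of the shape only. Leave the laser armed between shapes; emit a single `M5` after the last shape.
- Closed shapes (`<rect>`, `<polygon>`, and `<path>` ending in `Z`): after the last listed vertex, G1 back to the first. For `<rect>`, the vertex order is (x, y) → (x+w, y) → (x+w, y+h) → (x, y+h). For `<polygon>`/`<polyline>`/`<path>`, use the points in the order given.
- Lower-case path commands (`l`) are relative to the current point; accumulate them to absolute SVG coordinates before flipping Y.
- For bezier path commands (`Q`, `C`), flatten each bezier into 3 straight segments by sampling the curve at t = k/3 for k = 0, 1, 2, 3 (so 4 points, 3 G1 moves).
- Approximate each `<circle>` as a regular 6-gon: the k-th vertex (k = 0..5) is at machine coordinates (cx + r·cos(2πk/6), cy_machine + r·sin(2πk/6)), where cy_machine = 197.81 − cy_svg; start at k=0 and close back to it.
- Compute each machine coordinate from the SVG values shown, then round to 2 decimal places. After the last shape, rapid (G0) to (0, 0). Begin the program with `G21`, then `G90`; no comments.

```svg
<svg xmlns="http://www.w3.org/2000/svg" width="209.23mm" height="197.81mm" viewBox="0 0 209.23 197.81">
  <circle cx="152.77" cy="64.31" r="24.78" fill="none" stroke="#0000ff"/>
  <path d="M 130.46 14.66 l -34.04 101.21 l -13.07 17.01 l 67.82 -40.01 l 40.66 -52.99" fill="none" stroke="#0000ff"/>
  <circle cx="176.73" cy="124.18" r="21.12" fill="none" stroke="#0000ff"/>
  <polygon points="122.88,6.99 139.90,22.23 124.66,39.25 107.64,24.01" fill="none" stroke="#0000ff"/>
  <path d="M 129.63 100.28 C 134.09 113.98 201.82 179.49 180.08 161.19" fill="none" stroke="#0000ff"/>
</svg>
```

G21
G90
G0 X177.55 Y133.50
M3 S888
G1 X165.16 Y154.96 F1389
G1 X140.38 Y154.96
G1 X127.99 Y133.50
G1 X140.38 Y112.04
G1 X165.16 Y112.04
G1 X177.55 Y133.50
G0 X130.46 Y183.15
M3 S888
G1 X96.42 Y81.94 F1389
G1 X83.35 Y64.93
G1 X151.17 Y104.94
G1 X191.83 Y157.93
G0 X197.85 Y73.63
M3 S888
G1 X187.29 Y91.92 F1389
G1 X166.17 Y91.92
G1 X155.61 Y73.63
G1 X166.17 Y55.34
G1 X187.29 Y55.34
G1 X197.85 Y73.63
G0 X122.88 Y190.82
M3 S888
G1 X139.90 Y175.58 F1389
G1 X124.66 Y158.56
G1 X107.64 Y173.80
G1 X122.88 Y190.82
G0 X129.63 Y97.53
M3 S888
G1 X149.52 Y71.58 F1389
G1 X177.65 Y41.23
G1 X180.08 Y36.62
M5
G0 X0.00 Y0.00

1 u = 1 mm; y_m = 197.81 − y.

[1] `<circle>` circle, #0000ff→cut S888 F1389: (177.55,133.50) → (165.16,154.96) → (140.38,154.96) → (127.99,133.50) → (140.38,112.04) → (165.16,112.04) → (177.55,133.50) (closed)

[2] `<path>` open polyline, #0000ff→cut S888 F1389: (130.46,183.15) → (96.42,81.94) → (83.35,64.93) → (151.17,104.94) → (191.83,157.93)

[3] `<circle>` circle, #0000ff→cut S888 F1389: (197.85,73.63) → (187.29,91.92) → (166.17,91.92) → (155.61,73.63) → (166.17,55.34) → (187.29,55.34) → (197.85,73.63) (closed)

[4] `<polygon>` regular polygon, #0000ff→cut S888 F1389: (122.88,190.82) → (139.90,175.58) → (124.66,158.56) → (107.64,173.80) → (122.88,190.82) (closed)

[5] `<path>` cubic bezier, #0000ff→cut S888 F1389: (129.63,97.53) → (149.52,71.58) → (177.65,41.23) → (180.08,36.62)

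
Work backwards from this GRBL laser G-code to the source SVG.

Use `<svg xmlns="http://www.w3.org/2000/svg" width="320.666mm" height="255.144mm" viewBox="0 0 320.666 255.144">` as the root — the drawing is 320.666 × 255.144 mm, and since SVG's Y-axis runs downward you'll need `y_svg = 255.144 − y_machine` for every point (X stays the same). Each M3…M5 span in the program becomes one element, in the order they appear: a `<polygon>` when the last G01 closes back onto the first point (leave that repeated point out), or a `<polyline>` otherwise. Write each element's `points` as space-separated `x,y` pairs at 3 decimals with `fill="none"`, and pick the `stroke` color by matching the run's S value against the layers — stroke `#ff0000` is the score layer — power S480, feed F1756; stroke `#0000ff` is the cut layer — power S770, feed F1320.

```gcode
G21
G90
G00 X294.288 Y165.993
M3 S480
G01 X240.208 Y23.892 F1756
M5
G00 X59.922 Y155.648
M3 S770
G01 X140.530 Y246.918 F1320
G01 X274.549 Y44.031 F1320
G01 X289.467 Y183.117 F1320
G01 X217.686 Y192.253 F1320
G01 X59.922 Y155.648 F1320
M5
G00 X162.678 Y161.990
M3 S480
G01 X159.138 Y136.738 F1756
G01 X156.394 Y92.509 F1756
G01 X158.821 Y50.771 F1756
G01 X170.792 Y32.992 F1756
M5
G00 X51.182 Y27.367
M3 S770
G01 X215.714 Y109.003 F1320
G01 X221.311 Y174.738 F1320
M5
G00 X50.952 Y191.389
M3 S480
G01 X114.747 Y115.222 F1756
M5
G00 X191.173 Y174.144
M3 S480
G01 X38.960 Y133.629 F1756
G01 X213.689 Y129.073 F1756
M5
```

Each laser-on run becomes one SVG element. Flip Y back into SVG space with y_svg = 255.144 − y_machine.

Run 1: power S480 maps to stroke `#ff0000` (score). The run is open, so emit a `<polyline>` with points (Y-flipped): 294.288,89.151 240.208,231.252.

Run 2: power S770 maps to stroke `#0000ff` (cut). The run returns to its start, so emit a `<polygon>` with points (Y-flipped): 59.922,99.496 140.530,8.226 274.549,211.113 289.467,72.027 217.686,62.891.

Run 3: S480 ⇒ score layer `#ff0000`. The run is open, so emit a `<polyline>` with points (Y-flipped): 162.678,93.154 159.138,118.406 156.394,162.635 158.821,204.373 170.792,222.152.

Run 4: the run's S770 means `#0000ff` (cut). The run is open, so emit a `<polyline>` with points (Y-flipped): 51.182,227.777 215.714,146.141 221.311,80.406.

Run 5: S480 ⇒ score layer `#ff0000`. The run is open, so emit a `<polyline>` with points (Y-flipped): 50.952,63.755 114.747,139.922.

Run 6: the run's S480 means `#ff0000` (score). The run is open, so emit a `<polyline>` with points (Y-flipped): 191.173,81.000 38.960,121.515 213.689,126.071.

<svg xmlns="http://www.w3.org/2000/svg" width="320.666mm" height="255.144mm" viewBox="0 0 320.666 255.144">
  <polyline points="294.288,89.151 240.208,231.252" fill="none" stroke="#ff0000"/>
  <polygon points="59.922,99.496 140.530,8.226 274.549,211.113 289.467,72.027 217.686,62.891" fill="none" stroke="#0000ff"/>
  <polyline points="162.678,93.154 159.138,118.406 156.394,162.635 158.821,204.373 170.792,222.152" fill="none" stroke="#ff0000"/>
  <polyline points="51.182,227.777 215.714,146.141 221.311,80.406" fill="none" stroke="#0000ff"/>
  <polyline points="50.952,63.755 114.747,139.922" fill="none" stroke="#ff0000"/>
  <polyline points="191.173,81.000 38.960,121.515 213.689,126.071" fill="none" stroke="#ff0000"/>
</svg>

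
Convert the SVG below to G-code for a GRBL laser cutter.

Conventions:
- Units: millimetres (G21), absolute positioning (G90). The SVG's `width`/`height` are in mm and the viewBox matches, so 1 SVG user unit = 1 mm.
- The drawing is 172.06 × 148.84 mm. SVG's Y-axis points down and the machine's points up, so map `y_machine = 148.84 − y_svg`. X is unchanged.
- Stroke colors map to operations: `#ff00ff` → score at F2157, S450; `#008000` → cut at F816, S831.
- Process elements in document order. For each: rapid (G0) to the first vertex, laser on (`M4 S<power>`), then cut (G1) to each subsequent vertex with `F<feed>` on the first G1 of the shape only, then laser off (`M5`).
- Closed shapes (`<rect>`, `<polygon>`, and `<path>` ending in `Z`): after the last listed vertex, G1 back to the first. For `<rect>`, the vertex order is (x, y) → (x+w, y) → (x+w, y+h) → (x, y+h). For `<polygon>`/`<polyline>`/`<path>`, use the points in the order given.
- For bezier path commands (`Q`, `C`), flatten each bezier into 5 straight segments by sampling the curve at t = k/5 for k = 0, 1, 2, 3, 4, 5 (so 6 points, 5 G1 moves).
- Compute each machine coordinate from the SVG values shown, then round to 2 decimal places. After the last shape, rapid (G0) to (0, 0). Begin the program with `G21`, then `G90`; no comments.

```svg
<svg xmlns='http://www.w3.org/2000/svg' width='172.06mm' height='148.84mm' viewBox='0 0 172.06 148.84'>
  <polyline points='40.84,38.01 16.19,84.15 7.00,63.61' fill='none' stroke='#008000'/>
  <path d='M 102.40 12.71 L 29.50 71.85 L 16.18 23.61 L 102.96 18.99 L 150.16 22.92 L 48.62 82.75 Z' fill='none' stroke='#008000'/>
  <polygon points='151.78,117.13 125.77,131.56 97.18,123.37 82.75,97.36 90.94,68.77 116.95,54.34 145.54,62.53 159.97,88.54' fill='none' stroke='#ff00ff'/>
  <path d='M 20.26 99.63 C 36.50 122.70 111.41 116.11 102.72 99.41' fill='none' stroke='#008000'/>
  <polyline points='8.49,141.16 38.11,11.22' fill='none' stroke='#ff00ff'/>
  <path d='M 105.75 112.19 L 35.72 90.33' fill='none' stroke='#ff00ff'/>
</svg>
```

G21
G90
G0 X40.84 Y110.83
M4 S831
G1 X16.19 Y64.69 F816
G1 X7.00 Y85.23
M5
G0 X102.40 Y136.13
M4 S831
G1 X29.50 Y76.99 F816
G1 X16.18 Y125.23
G1 X102.96 Y129.85
G1 X150.16 Y125.92
G1 X48.62 Y66.09
G1 X102.40 Y136.13
M5
G0 X151.78 Y31.71
M4 S450
G1 X125.77 Y17.28 F2157
G1 X97.18 Y25.47
G1 X82.75 Y51.48
G1 X90.94 Y80.07
G1 X116.95 Y94.50
G1 X145.54 Y86.31
G1 X159.97 Y60.30
G1 X151.78 Y31.71
M5
G0 X20.26 Y49.21
M4 S831
G1 X35.91 Y38.77 F816
G1 X58.80 Y34.51
G1 X82.13 Y35.49
G1 X99.04 Y40.78
G1 X102.72 Y49.43
M5
G0 X8.49 Y7.68
M4 S450
G1 X38.11 Y137.62 F2157
M5
G0 X105.75 Y36.65
M4 S450
G1 X35.72 Y58.51 F2157
M5
G0 X0.00 Y0.00

viewBox `0 0 172.06 148.84` with mm width/height → 1 unit = 1 mm. Flip: y_m = 148.84 − y_svg.

**Shape 1** — `<polyline>` open polyline, stroke `#008000` → cut (S831, F816). Machine vertices: (40.84,110.83) → (16.19,64.69) → (7.00,85.23). Open path.

**Shape 2** — `<path>` closed polygon, stroke `#008000` → cut (S831, F816). Machine vertices: (102.40,136.13) → (29.50,76.99) → (16.18,125.23) → (102.96,129.85) → (150.16,125.92) → (48.62,66.09) → (102.40,136.13). Closed: final G1 returns to the first vertex.

**Shape 3** — `<polygon>` regular polygon, stroke `#ff00ff` → score (S450, F2157). Machine vertices: (151.78,31.71) → (125.77,17.28) → (97.18,25.47) → (82.75,51.48) → (90.94,80.07) → (116.95,94.50) → (145.54,86.31) → (159.97,60.30) → (151.78,31.71). Closed: final G1 returns to the first vertex.

**Shape 4** — `<path>` cubic bezier, stroke `#008000` → cut (S831, F816). Control points (SVG): P0=(20.26,99.63), P1=(36.50,122.70), P2=(111.41,116.11), P3=(102.72,99.41); sampled at t=k/5. Machine vertices: (20.26,49.21) → (35.91,38.77) → (58.80,34.51) → (82.13,35.49) → (99.04,40.78) → (102.72,49.43). Open path.

**Shape 5** — `<polyline>` line segment, stroke `#ff00ff` → score (S450, F2157). Machine vertices: (8.49,7.68) → (38.11,137.62). Open path.

**Shape 6** — `<path>` line segment, stroke `#ff00ff` → score (S450, F2157). Machine vertices: (105.75,36.65) → (35.72,58.51). Open path.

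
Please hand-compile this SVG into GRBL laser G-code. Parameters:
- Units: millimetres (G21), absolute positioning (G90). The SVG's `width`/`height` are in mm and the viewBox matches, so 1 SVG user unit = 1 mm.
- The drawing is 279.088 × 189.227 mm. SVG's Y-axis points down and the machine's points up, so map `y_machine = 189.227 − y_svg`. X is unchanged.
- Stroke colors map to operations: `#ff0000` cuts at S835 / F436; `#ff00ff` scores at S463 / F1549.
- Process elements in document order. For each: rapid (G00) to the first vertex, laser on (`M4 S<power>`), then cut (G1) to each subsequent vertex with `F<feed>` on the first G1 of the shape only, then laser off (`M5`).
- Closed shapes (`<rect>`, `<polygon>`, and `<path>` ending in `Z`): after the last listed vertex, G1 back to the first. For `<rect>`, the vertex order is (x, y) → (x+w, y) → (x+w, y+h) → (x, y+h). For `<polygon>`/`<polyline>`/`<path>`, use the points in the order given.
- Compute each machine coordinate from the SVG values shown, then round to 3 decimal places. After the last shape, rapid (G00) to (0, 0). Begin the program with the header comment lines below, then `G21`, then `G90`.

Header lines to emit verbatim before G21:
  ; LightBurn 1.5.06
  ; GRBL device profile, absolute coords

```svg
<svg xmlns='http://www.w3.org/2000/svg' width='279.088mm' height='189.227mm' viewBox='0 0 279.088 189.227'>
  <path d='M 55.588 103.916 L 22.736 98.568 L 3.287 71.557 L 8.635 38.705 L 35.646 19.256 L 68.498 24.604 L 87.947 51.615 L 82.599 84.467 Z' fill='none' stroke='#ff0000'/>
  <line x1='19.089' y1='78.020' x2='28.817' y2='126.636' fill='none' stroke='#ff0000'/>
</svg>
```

; LightBurn 1.5.06
; GRBL device profile, absolute coords
G21
G90
G00 X55.588 Y85.311
M4 S835
G1 X22.736 Y90.659 F436
G1 X3.287 Y117.670
G1 X8.635 Y150.522
G1 X35.646 Y169.971
G1 X68.498 Y164.623
G1 X87.947 Y137.612
G1 X82.599 Y104.760
G1 X55.588 Y85.311
M5
G00 X19.089 Y111.207
M4 S835
G1 X28.817 Y62.591 F436
M5
G00 X0.000 Y0.000

1 u = 1 mm; y_m = 189.227 − y.

[1] `<path>` regular polygon, #ff0000→cut S835 F436: (55.588,85.311) → (22.736,90.659) → (3.287,117.670) → (8.635,150.522) → (35.646,169.971) → (68.498,164.623) → (87.947,137.612) → (82.599,104.760) → (55.588,85.311) (closed)

[2] `<line>` line segment, #ff0000→cut S835 F436: (19.089,111.207) → (28.817,62.591)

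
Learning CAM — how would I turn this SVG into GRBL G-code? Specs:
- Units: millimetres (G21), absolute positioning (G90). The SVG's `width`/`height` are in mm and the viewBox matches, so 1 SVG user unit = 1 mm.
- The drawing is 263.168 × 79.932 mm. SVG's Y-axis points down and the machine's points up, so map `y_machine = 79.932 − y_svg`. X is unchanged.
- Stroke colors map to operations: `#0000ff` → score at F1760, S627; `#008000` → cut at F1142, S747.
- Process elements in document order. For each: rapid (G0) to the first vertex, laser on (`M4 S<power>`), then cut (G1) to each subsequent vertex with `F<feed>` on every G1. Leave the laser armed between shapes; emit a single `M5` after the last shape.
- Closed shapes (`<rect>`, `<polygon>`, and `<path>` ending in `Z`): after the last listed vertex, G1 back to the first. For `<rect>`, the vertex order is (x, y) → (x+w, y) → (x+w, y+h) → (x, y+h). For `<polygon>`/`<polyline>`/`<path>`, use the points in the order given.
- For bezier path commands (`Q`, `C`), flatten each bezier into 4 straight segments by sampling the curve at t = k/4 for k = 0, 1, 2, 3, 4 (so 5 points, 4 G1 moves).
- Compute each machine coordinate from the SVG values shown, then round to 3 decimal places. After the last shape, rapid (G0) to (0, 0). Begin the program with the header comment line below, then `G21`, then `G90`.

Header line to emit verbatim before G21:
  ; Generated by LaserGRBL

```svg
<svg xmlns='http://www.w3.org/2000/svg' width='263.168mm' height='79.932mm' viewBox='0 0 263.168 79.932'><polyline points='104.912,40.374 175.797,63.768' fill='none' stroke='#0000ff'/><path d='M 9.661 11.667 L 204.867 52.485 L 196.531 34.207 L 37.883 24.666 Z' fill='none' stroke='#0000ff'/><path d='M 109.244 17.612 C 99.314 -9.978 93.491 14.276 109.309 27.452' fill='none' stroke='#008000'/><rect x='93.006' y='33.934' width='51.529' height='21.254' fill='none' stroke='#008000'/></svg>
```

; Generated by LaserGRBL
G21
G90
G0 X104.912 Y39.558
M4 S627
G1 X175.797 Y16.164 F1760
G0 X9.661 Y68.265
M4 S627
G1 X204.867 Y27.447 F1760
G1 X196.531 Y45.725 F1760
G1 X37.883 Y55.266 F1760
G1 X9.661 Y68.265 F1760
G0 X109.244 Y62.320
M4 S747
G1 X102.841 Y74.275 F1142
G1 X99.621 Y72.687 F1142
G1 X101.229 Y63.456 F1142
G1 X109.309 Y52.480 F1142
G0 X93.006 Y45.998
M4 S747
G1 X144.535 Y45.998 F1142
G1 X144.535 Y24.744 F1142
G1 X93.006 Y24.744 F1142
G1 X93.006 Y45.998 F1142
M5
G0 X0.000 Y0.000

Since the viewBox matches the mm dimensions, user units are millimetres directly. The only transform is the Y-flip y_m = 79.932 − y_svg.

Shape 1 is a line segment drawn with `<polyline>`. Its stroke #0000ff means score at S627, F1760. After flipping Y the toolpath is (104.912,39.558) → (175.797,16.164).

Shape 2 is a closed polygon drawn with `<path>`. Its stroke #0000ff means score at S627, F1760. After flipping Y the toolpath is (9.661,68.265) → (204.867,27.447) → (196.531,45.725) → (37.883,55.266) → (9.661,68.265), returning to the start.

Shape 3 is a cubic bezier drawn with `<path>`. Its stroke #008000 means cut at S747, F1142. After flipping Y the toolpath is (109.244,62.320) → (102.841,74.275) → (99.621,72.687) → (101.229,63.456) → (109.309,52.480).

Shape 4 is a rectangle drawn with `<rect>`. Its stroke #008000 means cut at S747, F1142. After flipping Y the toolpath is (93.006,45.998) → (144.535,45.998) → (144.535,24.744) → (93.006,24.744) → (93.006,45.998), returning to the start.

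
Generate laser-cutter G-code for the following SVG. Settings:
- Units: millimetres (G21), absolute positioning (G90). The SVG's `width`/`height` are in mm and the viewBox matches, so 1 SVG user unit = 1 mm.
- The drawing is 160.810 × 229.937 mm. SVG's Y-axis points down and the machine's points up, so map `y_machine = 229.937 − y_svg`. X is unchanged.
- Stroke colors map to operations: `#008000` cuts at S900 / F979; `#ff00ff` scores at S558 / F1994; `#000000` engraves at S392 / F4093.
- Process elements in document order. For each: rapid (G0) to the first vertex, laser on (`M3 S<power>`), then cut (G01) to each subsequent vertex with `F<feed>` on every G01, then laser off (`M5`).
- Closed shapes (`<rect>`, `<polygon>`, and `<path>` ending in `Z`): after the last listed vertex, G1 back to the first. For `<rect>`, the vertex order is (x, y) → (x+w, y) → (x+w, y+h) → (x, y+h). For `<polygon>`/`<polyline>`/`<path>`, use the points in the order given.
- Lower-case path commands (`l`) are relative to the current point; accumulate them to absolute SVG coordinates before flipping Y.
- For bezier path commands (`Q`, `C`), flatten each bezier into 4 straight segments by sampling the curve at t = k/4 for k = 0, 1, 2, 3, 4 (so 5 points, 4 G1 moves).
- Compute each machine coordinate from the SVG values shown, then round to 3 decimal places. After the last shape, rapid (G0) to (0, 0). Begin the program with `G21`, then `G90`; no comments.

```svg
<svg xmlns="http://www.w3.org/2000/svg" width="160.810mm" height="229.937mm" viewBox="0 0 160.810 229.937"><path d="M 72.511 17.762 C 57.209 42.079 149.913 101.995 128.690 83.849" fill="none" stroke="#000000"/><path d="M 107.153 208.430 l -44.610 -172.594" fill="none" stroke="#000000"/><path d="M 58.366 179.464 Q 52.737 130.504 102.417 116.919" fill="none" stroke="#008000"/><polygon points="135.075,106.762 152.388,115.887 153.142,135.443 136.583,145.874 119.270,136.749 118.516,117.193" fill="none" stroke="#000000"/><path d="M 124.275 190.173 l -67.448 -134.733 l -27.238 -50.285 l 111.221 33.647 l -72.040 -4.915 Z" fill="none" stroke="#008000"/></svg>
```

G21
G90
G0 X72.511 Y212.175
M3 S392
G01 X77.818 Y189.038 F4093
G01 X102.821 Y163.208 F4093
G01 X126.714 Y145.339 F4093
G01 X128.690 Y146.088 F4093
M5
G0 X107.153 Y21.507
M3 S392
G01 X62.543 Y194.101 F4093
M5
G0 X58.366 Y50.473
M3 S900
G01 X59.008 Y72.742 F979
G01 X66.564 Y90.589 F979
G01 X81.034 Y104.015 F979
G01 X102.417 Y113.018 F979
M5
G0 X135.075 Y123.175
M3 S392
G01 X152.388 Y114.050 F4093
G01 X153.142 Y94.494 F4093
G01 X136.583 Y84.063 F4093
G01 X119.270 Y93.188 F4093
G01 X118.516 Y112.744 F4093
G01 X135.075 Y123.175 F4093
M5
G0 X124.275 Y39.764
M3 S900
G01 X56.827 Y174.497 F979
G01 X29.589 Y224.782 F979
G01 X140.810 Y191.135 F979
G01 X68.770 Y196.050 F979
G01 X124.275 Y39.764 F979
M5
G0 X0.000 Y0.000

Since the viewBox matches the mm dimensions, user units are millimetres directly. The only transform is the Y-flip y_m = 229.937 − y_svg.

Shape 1 is a cubic bezier drawn with `<path>`. Its stroke #000000 means engrave at S392, F4093. After flipping Y the toolpath is (72.511,212.175) → (77.818,189.038) → (102.821,163.208) → (126.714,145.339) → (128.690,146.088).

Shape 2 is a line segment drawn with `<path>`. Its stroke #000000 means engrave at S392, F4093. After flipping Y the toolpath is (107.153,21.507) → (62.543,194.101).

Shape 3 is a quadratic bezier drawn with `<path>`. Its stroke #008000 means cut at S900, F979. After flipping Y the toolpath is (58.366,50.473) → (59.008,72.742) → (66.564,90.589) → (81.034,104.015) → (102.417,113.018).

Shape 4 is a regular polygon drawn with `<polygon>`. Its stroke #000000 means engrave at S392, F4093. After flipping Y the toolpath is (135.075,123.175) → (152.388,114.050) → (153.142,94.494) → (136.583,84.063) → (119.270,93.188) → (118.516,112.744) → (135.075,123.175), returning to the start.

Shape 5 is a closed polygon drawn with `<path>`. Its stroke #008000 means cut at S900, F979. After flipping Y the toolpath is (124.275,39.764) → (56.827,174.497) → (29.589,224.782) → (140.810,191.135) → (68.770,196.050) → (124.275,39.764), returning to the start.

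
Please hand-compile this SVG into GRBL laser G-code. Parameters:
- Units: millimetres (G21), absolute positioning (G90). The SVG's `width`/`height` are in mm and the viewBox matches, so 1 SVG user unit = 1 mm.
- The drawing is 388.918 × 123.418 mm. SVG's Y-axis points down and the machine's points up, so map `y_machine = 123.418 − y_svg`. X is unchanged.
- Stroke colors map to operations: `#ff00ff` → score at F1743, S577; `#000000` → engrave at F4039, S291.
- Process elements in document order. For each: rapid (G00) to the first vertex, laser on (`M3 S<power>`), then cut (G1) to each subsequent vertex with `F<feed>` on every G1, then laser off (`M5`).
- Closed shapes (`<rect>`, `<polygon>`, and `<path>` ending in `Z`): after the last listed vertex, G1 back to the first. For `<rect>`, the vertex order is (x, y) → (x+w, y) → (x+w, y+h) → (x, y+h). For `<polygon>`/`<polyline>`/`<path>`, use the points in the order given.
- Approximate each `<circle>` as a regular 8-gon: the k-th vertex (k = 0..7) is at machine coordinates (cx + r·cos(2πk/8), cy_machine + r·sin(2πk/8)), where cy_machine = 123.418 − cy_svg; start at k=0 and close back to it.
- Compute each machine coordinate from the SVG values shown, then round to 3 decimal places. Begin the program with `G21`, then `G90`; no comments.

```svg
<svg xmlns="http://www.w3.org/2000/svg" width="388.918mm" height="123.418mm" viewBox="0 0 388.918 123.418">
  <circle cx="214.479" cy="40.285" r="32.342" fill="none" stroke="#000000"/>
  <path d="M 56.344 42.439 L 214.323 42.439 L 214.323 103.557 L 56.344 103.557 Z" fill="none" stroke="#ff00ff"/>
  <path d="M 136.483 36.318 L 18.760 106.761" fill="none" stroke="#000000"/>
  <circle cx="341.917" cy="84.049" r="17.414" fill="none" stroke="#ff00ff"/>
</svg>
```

viewBox `0 0 388.918 123.418` with mm width/height → 1 unit = 1 mm. Flip: y_m = 123.418 − y_svg.

**Shape 1** — `<circle>` circle, stroke `#000000` → engrave (S291, F4039). Machine vertices: (246.821,83.133) → (237.348,106.002) → (214.479,115.475) → (191.610,106.002) → (182.137,83.133) → (191.610,60.264) → (214.479,50.791) → (237.348,60.264) → (246.821,83.133). Closed: final G1 returns to the first vertex.

**Shape 2** — `<path>` rectangle, stroke `#ff00ff` → score (S577, F1743). Machine vertices: (56.344,80.979) → (214.323,80.979) → (214.323,19.861) → (56.344,19.861) → (56.344,80.979). Closed: final G1 returns to the first vertex.

**Shape 3** — `<path>` line segment, stroke `#000000` → engrave (S291, F4039). Machine vertices: (136.483,87.100) → (18.760,16.657). Open path.

**Shape 4** — `<circle>` circle, stroke `#ff00ff` → score (S577, F1743). Machine vertices: (359.331,39.369) → (354.231,51.683) → (341.917,56.783) → (329.603,51.683) → (324.503,39.369) → (329.603,27.055) → (341.917,21.955) → (354.231,27.055) → (359.331,39.369). Closed: final G1 returns to the first vertex.

G21
G90
G00 X246.821 Y83.133
M3 S291
G1 X237.348 Y106.002 F4039
G1 X214.479 Y115.475 F4039
G1 X191.610 Y106.002 F4039
G1 X182.137 Y83.133 F4039
G1 X191.610 Y60.264 F4039
G1 X214.479 Y50.791 F4039
G1 X237.348 Y60.264 F4039
G1 X246.821 Y83.133 F4039
M5
G00 X56.344 Y80.979
M3 S577
G1 X214.323 Y80.979 F1743
G1 X214.323 Y19.861 F1743
G1 X56.344 Y19.861 F1743
G1 X56.344 Y80.979 F1743
M5
G00 X136.483 Y87.100
M3 S291
G1 X18.760 Y16.657 F4039
M5
G00 X359.331 Y39.369
M3 S577
G1 X354.231 Y51.683 F1743
G1 X341.917 Y56.783 F1743
G1 X329.603 Y51.683 F1743
G1 X324.503 Y39.369 F1743
G1 X329.603 Y27.055 F1743
G1 X341.917 Y21.955 F1743
G1 X354.231 Y27.055 F1743
G1 X359.331 Y39.369 F1743
M5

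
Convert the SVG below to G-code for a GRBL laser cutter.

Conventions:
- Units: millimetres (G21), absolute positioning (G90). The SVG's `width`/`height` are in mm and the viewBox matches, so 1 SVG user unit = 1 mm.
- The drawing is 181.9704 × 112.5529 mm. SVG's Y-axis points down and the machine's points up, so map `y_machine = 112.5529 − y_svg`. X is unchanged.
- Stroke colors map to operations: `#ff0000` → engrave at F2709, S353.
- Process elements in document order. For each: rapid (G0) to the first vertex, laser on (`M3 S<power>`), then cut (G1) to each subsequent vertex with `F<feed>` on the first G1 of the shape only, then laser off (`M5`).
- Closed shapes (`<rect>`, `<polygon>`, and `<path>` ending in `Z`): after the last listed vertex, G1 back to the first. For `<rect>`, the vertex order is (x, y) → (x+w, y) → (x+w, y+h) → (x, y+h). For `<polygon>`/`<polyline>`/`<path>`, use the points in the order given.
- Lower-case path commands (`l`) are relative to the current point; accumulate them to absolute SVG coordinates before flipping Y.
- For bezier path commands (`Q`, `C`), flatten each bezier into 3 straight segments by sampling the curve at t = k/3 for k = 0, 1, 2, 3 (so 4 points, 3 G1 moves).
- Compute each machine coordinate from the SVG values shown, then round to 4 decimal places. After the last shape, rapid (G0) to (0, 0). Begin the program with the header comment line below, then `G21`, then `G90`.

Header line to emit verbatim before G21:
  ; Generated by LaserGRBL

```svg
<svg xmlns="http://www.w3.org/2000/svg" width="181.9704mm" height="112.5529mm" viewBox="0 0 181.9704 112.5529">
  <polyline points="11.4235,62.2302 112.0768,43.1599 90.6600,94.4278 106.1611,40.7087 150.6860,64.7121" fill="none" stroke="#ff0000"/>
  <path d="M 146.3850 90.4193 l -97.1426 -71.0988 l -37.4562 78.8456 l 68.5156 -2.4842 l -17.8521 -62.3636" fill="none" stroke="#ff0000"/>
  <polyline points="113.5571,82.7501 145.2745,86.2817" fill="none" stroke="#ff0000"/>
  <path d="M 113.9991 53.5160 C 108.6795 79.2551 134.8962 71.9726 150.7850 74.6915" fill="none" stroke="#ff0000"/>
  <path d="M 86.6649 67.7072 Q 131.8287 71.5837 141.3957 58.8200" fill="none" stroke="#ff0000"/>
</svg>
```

; Generated by LaserGRBL
G21
G90
G0 X11.4235 Y50.3227
M3 S353
G1 X112.0768 Y69.3930 F2709
G1 X90.6600 Y18.1251
G1 X106.1611 Y71.8442
G1 X150.6860 Y47.8408
M5
G0 X146.3850 Y22.1336
M3 S353
G1 X49.2424 Y93.2324 F2709
G1 X11.7862 Y14.3868
G1 X80.3018 Y16.8710
G1 X62.4497 Y79.2346
M5
G0 X113.5571 Y29.8028
M3 S353
G1 X145.2745 Y26.2712 F2709
M5
G0 X113.9991 Y59.0369
M3 S353
G1 X117.6411 Y42.7116 F2709
G1 X133.0041 Y38.8399
G1 X150.7850 Y37.8614
M5
G0 X86.6649 Y44.8457
M3 S353
G1 X112.8189 Y44.1103 F2709
G1 X131.0625 Y47.0727
G1 X141.3957 Y53.7329
M5
G0 X0.0000 Y0.0000

Since the viewBox matches the mm dimensions, user units are millimetres directly. The only transform is the Y-flip y_m = 112.5529 − y_svg.

Shape 1 is a open polyline drawn with `<polyline>`. Its stroke #ff0000 means engrave at S353, F2709. After flipping Y the toolpath is (11.4235,50.3227) → (112.0768,69.3930) → (90.6600,18.1251) → (106.1611,71.8442) → (150.6860,47.8408).

Shape 2 is a open polyline drawn with `<path>`. Its stroke #ff0000 means engrave at S353, F2709. After flipping Y the toolpath is (146.3850,22.1336) → (49.2424,93.2324) → (11.7862,14.3868) → (80.3018,16.8710) → (62.4497,79.2346).

Shape 3 is a line segment drawn with `<polyline>`. Its stroke #ff0000 means engrave at S353, F2709. After flipping Y the toolpath is (113.5571,29.8028) → (145.2745,26.2712).

Shape 4 is a cubic bezier drawn with `<path>`. Its stroke #ff0000 means engrave at S353, F2709. After flipping Y the toolpath is (113.9991,59.0369) → (117.6411,42.7116) → (133.0041,38.8399) → (150.7850,37.8614).

Shape 5 is a quadratic bezier drawn with `<path>`. Its stroke #ff0000 means engrave at S353, F2709. After flipping Y the toolpath is (86.6649,44.8457) → (112.8189,44.1103) → (131.0625,47.0727) → (141.3957,53.7329).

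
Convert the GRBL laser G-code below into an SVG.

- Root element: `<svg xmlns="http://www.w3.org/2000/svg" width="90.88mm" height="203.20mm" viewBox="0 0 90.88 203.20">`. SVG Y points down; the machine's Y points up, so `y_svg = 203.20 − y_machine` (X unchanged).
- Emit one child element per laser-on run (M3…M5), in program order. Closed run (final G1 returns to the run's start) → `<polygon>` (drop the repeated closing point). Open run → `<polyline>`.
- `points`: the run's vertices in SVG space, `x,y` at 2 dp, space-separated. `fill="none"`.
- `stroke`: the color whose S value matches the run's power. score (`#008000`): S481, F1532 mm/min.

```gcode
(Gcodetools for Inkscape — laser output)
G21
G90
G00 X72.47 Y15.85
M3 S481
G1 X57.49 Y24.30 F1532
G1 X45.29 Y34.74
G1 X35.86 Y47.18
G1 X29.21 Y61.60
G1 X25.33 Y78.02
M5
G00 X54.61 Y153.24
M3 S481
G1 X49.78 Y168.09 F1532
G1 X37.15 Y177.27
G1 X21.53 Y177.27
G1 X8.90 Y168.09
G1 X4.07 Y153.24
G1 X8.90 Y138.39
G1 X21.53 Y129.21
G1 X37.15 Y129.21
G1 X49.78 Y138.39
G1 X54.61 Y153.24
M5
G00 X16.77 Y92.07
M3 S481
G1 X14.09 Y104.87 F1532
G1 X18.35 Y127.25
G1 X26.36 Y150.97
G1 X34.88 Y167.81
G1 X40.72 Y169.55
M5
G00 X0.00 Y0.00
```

<svg xmlns="http://www.w3.org/2000/svg" width="90.88mm" height="203.20mm" viewBox="0 0 90.88 203.20">
  <polyline points="72.47,187.35 57.49,178.90 45.29,168.46 35.86,156.02 29.21,141.60 25.33,125.18" fill="none" stroke="#008000"/>
  <polygon points="54.61,49.96 49.78,35.11 37.15,25.93 21.53,25.93 8.90,35.11 4.07,49.96 8.90,64.81 21.53,73.99 37.15,73.99 49.78,64.81" fill="none" stroke="#008000"/>
  <polyline points="16.77,111.13 14.09,98.33 18.35,75.95 26.36,52.23 34.88,35.39 40.72,33.65" fill="none" stroke="#008000"/>
</svg>

Each laser-on run becomes one SVG element. Flip Y back into SVG space with y_svg = 203.20 − y_machine. Every run uses S481, so all elements get stroke `#008000` (score).

Run 1: The run is open, so emit a `<polyline>` with points (Y-flipped): 72.47,187.35 57.49,178.90 45.29,168.46 35.86,156.02 29.21,141.60 25.33,125.18.

Run 2: The run returns to its start, so emit a `<polygon>` with points (Y-flipped): 54.61,49.96 49.78,35.11 37.15,25.93 21.53,25.93 8.90,35.11 4.07,49.96 8.90,64.81 21.53,73.99 37.15,73.99 49.78,64.81.

Run 3: The run is open, so emit a `<polyline>` with points (Y-flipped): 16.77,111.13 14.09,98.33 18.35,75.95 26.36,52.23 34.88,35.39 40.72,33.65.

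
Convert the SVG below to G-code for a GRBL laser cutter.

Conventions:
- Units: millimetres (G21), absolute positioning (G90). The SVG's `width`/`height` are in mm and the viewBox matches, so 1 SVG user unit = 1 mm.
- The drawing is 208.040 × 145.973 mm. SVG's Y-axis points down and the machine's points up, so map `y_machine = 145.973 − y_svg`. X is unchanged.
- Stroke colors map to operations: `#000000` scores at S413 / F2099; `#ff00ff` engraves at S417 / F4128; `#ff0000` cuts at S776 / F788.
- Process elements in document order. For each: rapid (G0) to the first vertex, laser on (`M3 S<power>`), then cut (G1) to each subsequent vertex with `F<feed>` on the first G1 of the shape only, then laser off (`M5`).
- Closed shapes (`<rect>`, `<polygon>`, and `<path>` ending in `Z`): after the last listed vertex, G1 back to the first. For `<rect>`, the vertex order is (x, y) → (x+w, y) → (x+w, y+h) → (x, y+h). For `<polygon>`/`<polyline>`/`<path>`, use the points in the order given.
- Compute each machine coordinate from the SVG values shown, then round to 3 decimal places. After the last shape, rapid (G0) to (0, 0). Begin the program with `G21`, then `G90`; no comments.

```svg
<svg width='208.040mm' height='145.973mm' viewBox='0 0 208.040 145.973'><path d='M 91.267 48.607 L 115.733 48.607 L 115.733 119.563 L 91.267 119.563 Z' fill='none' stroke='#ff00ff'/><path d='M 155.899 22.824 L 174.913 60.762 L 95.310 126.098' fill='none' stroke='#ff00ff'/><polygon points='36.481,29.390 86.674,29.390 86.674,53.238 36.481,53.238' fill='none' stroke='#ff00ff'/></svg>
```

G21
G90
G0 X91.267 Y97.366
M3 S417
G1 X115.733 Y97.366 F4128
G1 X115.733 Y26.410
G1 X91.267 Y26.410
G1 X91.267 Y97.366
M5
G0 X155.899 Y123.149
M3 S417
G1 X174.913 Y85.211 F4128
G1 X95.310 Y19.875
M5
G0 X36.481 Y116.583
M3 S417
G1 X86.674 Y116.583 F4128
G1 X86.674 Y92.735
G1 X36.481 Y92.735
G1 X36.481 Y116.583
M5
G0 X0.000 Y0.000

1 u = 1 mm; y_m = 145.973 − y.

[1] `<path>` rectangle, #ff00ff→engrave S417 F4128: (91.267,97.366) → (115.733,97.366) → (115.733,26.410) → (91.267,26.410) → (91.267,97.366) (closed)

[2] `<path>` open polyline, #ff00ff→engrave S417 F4128: (155.899,123.149) → (174.913,85.211) → (95.310,19.875)

[3] `<polygon>` rectangle, #ff00ff→engrave S417 F4128: (36.481,116.583) → (86.674,116.583) → (86.674,92.735) → (36.481,92.735) → (36.481,116.583) (closed)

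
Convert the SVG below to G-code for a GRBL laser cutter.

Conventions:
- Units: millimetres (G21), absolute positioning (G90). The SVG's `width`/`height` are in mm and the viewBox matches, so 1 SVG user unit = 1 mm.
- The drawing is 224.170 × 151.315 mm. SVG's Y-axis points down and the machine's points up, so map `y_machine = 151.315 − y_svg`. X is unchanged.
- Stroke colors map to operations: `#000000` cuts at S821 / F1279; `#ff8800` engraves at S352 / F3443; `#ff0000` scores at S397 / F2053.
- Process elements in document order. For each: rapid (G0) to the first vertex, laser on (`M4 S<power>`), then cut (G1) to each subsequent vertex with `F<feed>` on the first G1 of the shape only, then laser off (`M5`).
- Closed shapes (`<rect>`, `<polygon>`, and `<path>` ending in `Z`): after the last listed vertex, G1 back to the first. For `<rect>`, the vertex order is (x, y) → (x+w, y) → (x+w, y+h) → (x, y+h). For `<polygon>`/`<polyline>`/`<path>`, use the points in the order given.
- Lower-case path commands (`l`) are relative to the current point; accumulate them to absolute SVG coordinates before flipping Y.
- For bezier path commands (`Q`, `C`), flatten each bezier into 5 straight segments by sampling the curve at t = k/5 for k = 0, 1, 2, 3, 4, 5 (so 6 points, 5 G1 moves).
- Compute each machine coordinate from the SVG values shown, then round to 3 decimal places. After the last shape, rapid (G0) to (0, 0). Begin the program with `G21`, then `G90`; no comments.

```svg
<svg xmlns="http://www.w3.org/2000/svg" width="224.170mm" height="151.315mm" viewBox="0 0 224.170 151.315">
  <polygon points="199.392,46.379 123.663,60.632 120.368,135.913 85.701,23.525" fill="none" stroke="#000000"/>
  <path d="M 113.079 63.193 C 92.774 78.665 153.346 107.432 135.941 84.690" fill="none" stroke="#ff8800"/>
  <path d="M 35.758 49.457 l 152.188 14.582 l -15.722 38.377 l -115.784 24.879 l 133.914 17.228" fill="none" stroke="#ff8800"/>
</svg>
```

G21
G90
G0 X199.392 Y104.936
M4 S821
G1 X123.663 Y90.683 F1279
G1 X120.368 Y15.402
G1 X85.701 Y127.790
G1 X199.392 Y104.936
M5
G0 X113.079 Y88.122
M4 S352
G1 X109.330 Y77.762 F3443
G1 X117.367 Y67.321
G1 X129.565 Y59.911
G1 X138.298 Y58.642
G1 X135.941 Y66.625
M5
G0 X35.758 Y101.858
M4 S352
G1 X187.946 Y87.276 F3443
G1 X172.224 Y48.899
G1 X56.440 Y24.020
G1 X190.354 Y6.792
M5
G0 X0.000 Y0.000

Since the viewBox matches the mm dimensions, user units are millimetres directly. The only transform is the Y-flip y_m = 151.315 − y_svg.

Shape 1 is a closed polygon drawn with `<polygon>`. Its stroke #000000 means cut at S821, F1279. After flipping Y the toolpath is (199.392,104.936) → (123.663,90.683) → (120.368,15.402) → (85.701,127.790) → (199.392,104.936), returning to the start.

Shape 2 is a cubic bezier drawn with `<path>`. Its stroke #ff8800 means engrave at S352, F3443. After flipping Y the toolpath is (113.079,88.122) → (109.330,77.762) → (117.367,67.321) → (129.565,59.911) → (138.298,58.642) → (135.941,66.625).

Shape 3 is a open polyline drawn with `<path>`. Its stroke #ff8800 means engrave at S352, F3443. After flipping Y the toolpath is (35.758,101.858) → (187.946,87.276) → (172.224,48.899) → (56.440,24.020) → (190.354,6.792).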